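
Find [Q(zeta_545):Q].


The degree equals Euler's totient phi(545).
545 = 5 * 109
phi(545) = 432

432


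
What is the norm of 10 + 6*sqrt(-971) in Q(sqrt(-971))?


N(a + b*sqrt(d)) = a^2 - d*b^2
= (10)^2 - (-971)*(6)^2
= 100 + 34956
= 35056

35056


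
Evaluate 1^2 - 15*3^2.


x^2 - d*y^2
= 1^2 - 15*3^2
= 1 - 135
= -134

-134


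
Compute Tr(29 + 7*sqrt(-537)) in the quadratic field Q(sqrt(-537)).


Tr(a + b*sqrt(d)) = (a + b*sqrt(d)) + (a - b*sqrt(d)) = 2a
= 2 * (29)
= 58

58


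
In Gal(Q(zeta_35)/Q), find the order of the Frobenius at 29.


The Frobenius at p in Gal(Q(zeta_n)/Q) = (Z/nZ)* is the class of p, so its order is ord_35(29), the smallest k >= 1 with 29^k = 1 mod 35.
n = 35 = 5 * 7, phi(35) = 24; the order divides phi(n).
Divisors of 24: 1, 2, 3, 4, 6, 8, 12, 24
Repeated squaring mod 35: 29^1 = 29, 29^2 = 1, 29^4 = 1, 29^8 = 1, 29^16 = 1
Test divisors in increasing order:
  k=1: 29^1 = 29 mod 35
  k=2: 29^2 = 1 mod 35  <- first divisor giving 1
Order = 2

2


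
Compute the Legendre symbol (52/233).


p = 233 is prime, so compute (52/233) with the reciprocity algorithm (Jacobi-symbol steps: pull out 2s via (2/n), flip via reciprocity, reduce):
  pull out 2: (2/233) = +1  (since 233 mod 8 = 1)
  pull out 2: (2/233) = +1  (since 233 mod 8 = 1)
  reciprocity: (13/233) -> +(233/13)
  reduce: (12/13)
  pull out 2: (2/13) = -1  (since 13 mod 8 = 5)
  pull out 2: (2/13) = -1  (since 13 mod 8 = 5)
  reciprocity: (3/13) -> +(13/3)
  reduce: (1/3)
  (1/3) = 1
Product of signs = 1
(52/233) = 1

1


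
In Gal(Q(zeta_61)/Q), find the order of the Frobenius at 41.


The Frobenius at p in Gal(Q(zeta_n)/Q) = (Z/nZ)* is the class of p, so its order is ord_61(41), the smallest k >= 1 with 41^k = 1 mod 61.
n = 61 = 61, phi(61) = 60; the order divides phi(n).
Divisors of 60: 1, 2, 3, 4, 5, 6, 10, 12, 15, 20, 30, 60
Repeated squaring mod 61: 41^1 = 41, 41^2 = 34, 41^4 = 58, 41^8 = 9, 41^16 = 20, 41^32 = 34
Test divisors in increasing order:
  k=1: 41^1 = 41 mod 61
  k=2: 41^2 = 34 mod 61
  k=3: 41^3 = 34 * 41 = 52 mod 61
  k=4: 41^4 = 58 mod 61
  k=5: 41^5 = 58 * 41 = 60 mod 61
  k=6: 41^6 = 58 * 34 = 20 mod 61
  k=10: 41^10 = 9 * 34 = 1 mod 61  <- first divisor giving 1
Order = 10

10


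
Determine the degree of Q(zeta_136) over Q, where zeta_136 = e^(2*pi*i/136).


The degree equals Euler's totient phi(136).
136 = 2^3 * 17
phi(136) = 64

64


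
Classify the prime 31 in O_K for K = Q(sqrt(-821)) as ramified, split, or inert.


K = Q(sqrt(-821)). Since d mod 4 = 3, disc(K) = -3284.
Check p | disc: -3284 mod 31 = 2.
p does not divide disc. Compute Legendre symbol (d/p):
16^((31-1)/2) mod 31 = 1
(d/p) = 1, so p splits: (p) = P*P' with e=1, f=1, g=2.
Therefore p is split.

split


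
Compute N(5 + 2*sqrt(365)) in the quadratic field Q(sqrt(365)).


N(a + b*sqrt(d)) = a^2 - d*b^2
= (5)^2 - (365)*(2)^2
= 25 - 1460
= -1435

-1435


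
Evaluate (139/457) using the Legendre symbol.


p = 457 is prime, so compute (139/457) with the reciprocity algorithm (Jacobi-symbol steps: pull out 2s via (2/n), flip via reciprocity, reduce):
  reciprocity: (139/457) -> +(457/139)
  reduce: (40/139)
  pull out 2: (2/139) = -1  (since 139 mod 8 = 3)
  pull out 2: (2/139) = -1  (since 139 mod 8 = 3)
  pull out 2: (2/139) = -1  (since 139 mod 8 = 3)
  reciprocity: (5/139) -> +(139/5)
  reduce: (4/5)
  pull out 2: (2/5) = -1  (since 5 mod 8 = 5)
  pull out 2: (2/5) = -1  (since 5 mod 8 = 5)
  (1/5) = 1
Product of signs = -1
(139/457) = -1

-1


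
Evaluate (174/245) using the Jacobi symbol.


Compute (174/245) via quadratic reciprocity:
  pull out 2: (2/245) = -1  (since 245 mod 8 = 5)
  reciprocity: (87/245) -> +(245/87)
  reduce: (71/87)
  reciprocity: (71/87) -> -(87/71)
  reduce: (16/71)
  pull out 2: (2/71) = +1  (since 71 mod 8 = 7)
  pull out 2: (2/71) = +1  (since 71 mod 8 = 7)
  pull out 2: (2/71) = +1  (since 71 mod 8 = 7)
  pull out 2: (2/71) = +1  (since 71 mod 8 = 7)
  (1/71) = 1
Product of signs = 1

1


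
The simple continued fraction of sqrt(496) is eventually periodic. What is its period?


Run the CF algorithm for sqrt(496).
a_0 = floor(sqrt(496)) = 22; set m_0=0, q_0=1.
Recurrence: m' = q*a - m,  q' = (d - m'^2)/q,  a' = floor((a_0 + m')/q').
  step 1: m=22, q=12, a=3
  step 2: m=14, q=25, a=1
  step 3: m=11, q=15, a=2
  step 4: m=19, q=9, a=4
  step 5: m=17, q=23, a=1
  step 6: m=6, q=20, a=1
  step 7: m=14, q=15, a=2
  step 8: m=16, q=16, a=2
  step 9: m=16, q=15, a=2
  step 10: m=14, q=20, a=1
  step 11: m=6, q=23, a=1
  step 12: m=17, q=9, a=4
  step 13: m=19, q=15, a=2
  step 14: m=11, q=25, a=1
  step 15: m=14, q=12, a=3
  step 16: m=22, q=1, a=44
a_16 = 2*a_0 = 44, so the period closes here.
sqrt(496) = [22; 3, 1, 2, 4, 1, 1, 2, 2, 2, 1, 1, 4, 2, 1, 3, 44]
Period length = 16

16


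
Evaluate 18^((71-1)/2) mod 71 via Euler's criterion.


p = 71 is prime and the exponent is (p-1)/2 = 35, so by Euler's criterion 18^35 = (18/71) = +1 or -1 mod 71.
Compute by square-and-multiply:
  35 = 32 + 2 + 1 (binary 100011)
  Repeated squaring mod 71: 18^1 = 18, 18^2 = 40, 18^4 = 38, 18^8 = 24, 18^16 = 8, 18^32 = 64
  18^35 = 18^32 * 18^2 * 18^1 = 64 * 40 * 18 mod 71
    64 * 40 = 2560 = 4 mod 71
    4 * 18 = 72 = 1 mod 71
  18^35 = 1 mod 71
Result 1: 18 is a quadratic residue mod 71.
18^35 mod 71 = 1

1


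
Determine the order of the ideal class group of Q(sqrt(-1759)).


K = Q(sqrt(-1759)). d mod 4 = 1, so D = disc(K) = d = -1759
h(K) equals the number of primitive reduced positive-definite forms (a, b, c) = a*x^2 + b*x*y + c*y^2 with b^2 - 4ac = D,
where reduced means |b| <= a <= c, with b >= 0 whenever |b| = a or a = c, and primitive means gcd(a, b, c) = 1.
Reduced forces 3a^2 <= |D| = 1759, so 1 <= a <= 24; b must have the parity of D, and c = (b^2 - D)/(4a) must be an integer >= a.
Enumerate a = 1..24, b in [-a, a]:
  a=1: (1, 1, 440)  [1]
  a=2: (2, -1, 220), (2, 1, 220)  [2]
  a=3: none
  a=4: (4, -1, 110), (4, 1, 110)  [2]
  a=5: (5, -1, 88), (5, 1, 88)  [2]
  a=6..7: none
  a=8: (8, -1, 55), (8, 1, 55)  [2]
  a=9: none
  a=10: (10, -9, 46), (10, -1, 44), (10, 1, 44), (10, 9, 46)  [4]
  a=11: (11, -1, 40), (11, 1, 40)  [2]
  a=12: none
  a=13: (13, -3, 34), (13, 3, 34)  [2]
  a=14..15: none
  a=16: (16, -15, 31), (16, 15, 31)  [2]
  a=17: (17, -3, 26), (17, 3, 26)  [2]
  a=18..19: none
  a=20: (20, -9, 23), (20, -1, 22), (20, 1, 22), (20, 9, 23)  [4]
  a=21: none
  a=22: (22, -21, 25), (22, 21, 25)  [2]
  a=23..24: none
Total reduced forms: 1 + 2 + 2 + 2 + 2 + 4 + 2 + 2 + 2 + 2 + 4 + 2 = 27
h = 27

27


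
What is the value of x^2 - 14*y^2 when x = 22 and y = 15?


x^2 - d*y^2
= 22^2 - 14*15^2
= 484 - 3150
= -2666

-2666


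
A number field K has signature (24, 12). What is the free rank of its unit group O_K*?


By Dirichlet's unit theorem:
rank = r1 + r2 - 1
= 24 + 12 - 1
= 35

35


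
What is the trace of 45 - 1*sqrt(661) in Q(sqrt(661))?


Tr(a + b*sqrt(d)) = (a + b*sqrt(d)) + (a - b*sqrt(d)) = 2a
= 2 * (45)
= 90

90


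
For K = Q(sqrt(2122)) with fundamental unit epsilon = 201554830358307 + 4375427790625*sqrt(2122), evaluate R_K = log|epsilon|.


epsilon = 201554830358307 + 4375427790625*sqrt(2122)
= 4.0311e+14
R = ln(4.0311e+14)
= 33.6302

33.6302


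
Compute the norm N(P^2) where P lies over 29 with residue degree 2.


N(P^a) = p^(a*f)
= 29^(2*2)
= 29^4
= 707281

707281


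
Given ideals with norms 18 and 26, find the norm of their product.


N(IJ) = N(I) * N(J)
= 18 * 26
= 468

468


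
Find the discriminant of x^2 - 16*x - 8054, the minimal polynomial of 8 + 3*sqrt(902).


The element 8 + 3*sqrt(902) has minimal polynomial:
x^2 - 16*x - 8054
Discriminant = (-16)^2 - 4*(-8054)
= 256 + 32216
= 32472

32472


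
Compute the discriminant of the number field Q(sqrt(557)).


For K = Q(sqrt(d)) with d squarefree: disc(K) = d if d = 1 mod 4, and disc(K) = 4d if d = 2 or 3 mod 4.
Here d = 557, and d mod 4 = 1.
d = 1 mod 4 (O_K = Z[(1+sqrt(d))/2]), so disc(K) = d = 557

557


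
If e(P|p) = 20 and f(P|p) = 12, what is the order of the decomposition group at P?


|D_P| = e * f
= 20 * 12
= 240

240


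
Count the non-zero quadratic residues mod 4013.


For prime p, the number of non-zero quadratic residues is (p-1)/2.
= (4013-1)/2
= 2006

2006


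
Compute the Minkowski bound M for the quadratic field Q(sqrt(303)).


d = 303, d mod 4 = 3, so disc(K) = 4d = 1212; |disc(K)| = 1212
Real quadratic field, so n = 2, s = r2 = 0, r1 = 2
M = (n!/n^n) * (4/pi)^s * sqrt(|disc(K)|) = (2!/2^2) * (4/pi)^0 * sqrt(1212)
= 0.5 * 1.000000 * 34.813790
= 17.4069

17.4069


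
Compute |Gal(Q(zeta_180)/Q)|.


|Gal(Q(zeta_180)/Q)| = phi(180)
= 48

48


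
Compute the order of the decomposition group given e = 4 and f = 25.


|D_P| = e * f
= 4 * 25
= 100

100


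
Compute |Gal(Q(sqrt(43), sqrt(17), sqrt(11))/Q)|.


The 3 square roots of distinct primes are multiplicatively independent over Q,
so [K:Q] = 2^3 and Gal(K/Q) is isomorphic to (Z/2Z)^3.
|Gal| = 2^3 = 8

8


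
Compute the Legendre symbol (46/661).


p = 661 is prime, so compute (46/661) with the reciprocity algorithm (Jacobi-symbol steps: pull out 2s via (2/n), flip via reciprocity, reduce):
  pull out 2: (2/661) = -1  (since 661 mod 8 = 5)
  reciprocity: (23/661) -> +(661/23)
  reduce: (17/23)
  reciprocity: (17/23) -> +(23/17)
  reduce: (6/17)
  pull out 2: (2/17) = +1  (since 17 mod 8 = 1)
  reciprocity: (3/17) -> +(17/3)
  reduce: (2/3)
  pull out 2: (2/3) = -1  (since 3 mod 8 = 3)
  (1/3) = 1
Product of signs = 1
(46/661) = 1

1


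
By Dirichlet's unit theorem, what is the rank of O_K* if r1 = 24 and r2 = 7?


By Dirichlet's unit theorem:
rank = r1 + r2 - 1
= 24 + 7 - 1
= 30

30


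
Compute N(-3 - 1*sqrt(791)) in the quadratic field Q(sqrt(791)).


N(a + b*sqrt(d)) = a^2 - d*b^2
= (-3)^2 - (791)*(-1)^2
= 9 - 791
= -782

-782


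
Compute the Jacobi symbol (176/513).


Compute (176/513) via quadratic reciprocity:
  pull out 2: (2/513) = +1  (since 513 mod 8 = 1)
  pull out 2: (2/513) = +1  (since 513 mod 8 = 1)
  pull out 2: (2/513) = +1  (since 513 mod 8 = 1)
  pull out 2: (2/513) = +1  (since 513 mod 8 = 1)
  reciprocity: (11/513) -> +(513/11)
  reduce: (7/11)
  reciprocity: (7/11) -> -(11/7)
  reduce: (4/7)
  pull out 2: (2/7) = +1  (since 7 mod 8 = 7)
  pull out 2: (2/7) = +1  (since 7 mod 8 = 7)
  (1/7) = 1
Product of signs = -1

-1


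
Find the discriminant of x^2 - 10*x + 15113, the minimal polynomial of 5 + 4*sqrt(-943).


The element 5 + 4*sqrt(-943) has minimal polynomial:
x^2 - 10*x + 15113
Discriminant = (-10)^2 - 4*(15113)
= 100 - 60452
= -60352

-60352


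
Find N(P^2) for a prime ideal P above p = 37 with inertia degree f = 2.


N(P^a) = p^(a*f)
= 37^(2*2)
= 37^4
= 1874161

1874161


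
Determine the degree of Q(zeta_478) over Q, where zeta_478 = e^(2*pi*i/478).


The degree equals Euler's totient phi(478).
478 = 2 * 239
phi(478) = 238

238


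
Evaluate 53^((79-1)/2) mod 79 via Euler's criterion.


p = 79 is prime and the exponent is (p-1)/2 = 39, so by Euler's criterion 53^39 = (53/79) = +1 or -1 mod 79.
Compute by square-and-multiply:
  39 = 32 + 4 + 2 + 1 (binary 100111)
  Repeated squaring mod 79: 53^1 = 53, 53^2 = 44, 53^4 = 40, 53^8 = 20, 53^16 = 5, 53^32 = 25
  53^39 = 53^32 * 53^4 * 53^2 * 53^1 = 25 * 40 * 44 * 53 mod 79
    25 * 40 = 1000 = 52 mod 79
    52 * 44 = 2288 = 76 mod 79
    76 * 53 = 4028 = 78 mod 79
  53^39 = 78 mod 79
Result 78 = p - 1 = -1 mod 79: 53 is a quadratic non-residue mod 79. As a residue in [0, p-1] the value is 78.
53^39 mod 79 = 78

78


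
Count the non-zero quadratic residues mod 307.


For prime p, the number of non-zero quadratic residues is (p-1)/2.
= (307-1)/2
= 153

153


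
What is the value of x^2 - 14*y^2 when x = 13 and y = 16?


x^2 - d*y^2
= 13^2 - 14*16^2
= 169 - 3584
= -3415

-3415


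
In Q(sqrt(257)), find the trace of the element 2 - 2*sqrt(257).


Tr(a + b*sqrt(d)) = (a + b*sqrt(d)) + (a - b*sqrt(d)) = 2a
= 2 * (2)
= 4

4


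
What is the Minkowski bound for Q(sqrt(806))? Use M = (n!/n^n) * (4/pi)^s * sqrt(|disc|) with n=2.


d = 806, d mod 4 = 2, so disc(K) = 4d = 3224; |disc(K)| = 3224
Real quadratic field, so n = 2, s = r2 = 0, r1 = 2
M = (n!/n^n) * (4/pi)^s * sqrt(|disc(K)|) = (2!/2^2) * (4/pi)^0 * sqrt(3224)
= 0.5 * 1.000000 * 56.780278
= 28.3901

28.3901


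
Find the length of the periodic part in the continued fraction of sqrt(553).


Run the CF algorithm for sqrt(553).
a_0 = floor(sqrt(553)) = 23; set m_0=0, q_0=1.
Recurrence: m' = q*a - m,  q' = (d - m'^2)/q,  a' = floor((a_0 + m')/q').
  step 1: m=23, q=24, a=1
  step 2: m=1, q=23, a=1
  step 3: m=22, q=3, a=15
  step 4: m=23, q=8, a=5
  step 5: m=17, q=33, a=1
  step 6: m=16, q=9, a=4
  step 7: m=20, q=17, a=2
  step 8: m=14, q=21, a=1
  step 9: m=7, q=24, a=1
  step 10: m=17, q=11, a=3
  step 11: m=16, q=27, a=1
  step 12: m=11, q=16, a=2
  step 13: m=21, q=7, a=6
  step 14: m=21, q=16, a=2
  step 15: m=11, q=27, a=1
  step 16: m=16, q=11, a=3
  step 17: m=17, q=24, a=1
  step 18: m=7, q=21, a=1
  step 19: m=14, q=17, a=2
  step 20: m=20, q=9, a=4
  step 21: m=16, q=33, a=1
  step 22: m=17, q=8, a=5
  step 23: m=23, q=3, a=15
  step 24: m=22, q=23, a=1
  step 25: m=1, q=24, a=1
  step 26: m=23, q=1, a=46
a_26 = 2*a_0 = 46, so the period closes here.
sqrt(553) = [23; 1, 1, 15, 5, 1, 4, 2, 1, 1, 3, 1, 2, 6, 2, 1, 3, 1, 1, 2, 4, 1, 5, 15, 1, 1, 46]
Period length = 26

26


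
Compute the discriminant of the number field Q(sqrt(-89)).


For K = Q(sqrt(d)) with d squarefree: disc(K) = d if d = 1 mod 4, and disc(K) = 4d if d = 2 or 3 mod 4.
Here d = -89, and d mod 4 = 3.
d = 3 mod 4, not 1 (O_K = Z[sqrt(d)]), so disc(K) = 4d = 4 * (-89) = -356

-356


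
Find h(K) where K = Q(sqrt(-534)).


K = Q(sqrt(-534)). d mod 4 = 2, so D = disc(K) = 4d = -2136
h(K) equals the number of primitive reduced positive-definite forms (a, b, c) = a*x^2 + b*x*y + c*y^2 with b^2 - 4ac = D,
where reduced means |b| <= a <= c, with b >= 0 whenever |b| = a or a = c, and primitive means gcd(a, b, c) = 1.
Reduced forces 3a^2 <= |D| = 2136, so 1 <= a <= 26; b must have the parity of D, and c = (b^2 - D)/(4a) must be an integer >= a.
Enumerate a = 1..26, b in [-a, a]:
  a=1: (1, 0, 534)  [1]
  a=2: (2, 0, 267)  [1]
  a=3: (3, 0, 178)  [1]
  a=4: none
  a=5: (5, -2, 107), (5, 2, 107)  [2]
  a=6: (6, 0, 89)  [1]
  a=7..9: none
  a=10: (10, -8, 55), (10, 8, 55)  [2]
  a=11: (11, -8, 50), (11, 8, 50)  [2]
  a=12: none
  a=13: (13, -10, 43), (13, 10, 43)  [2]
  a=14: none
  a=15: (15, -12, 38), (15, 12, 38)  [2]
  a=16..18: none
  a=19: (19, -12, 30), (19, 12, 30)  [2]
  a=20..21: none
  a=22: (22, -8, 25), (22, 8, 25)  [2]
  a=23: (23, -16, 26), (23, 16, 26)  [2]
  a=24..26: none
Total reduced forms: 1 + 1 + 1 + 2 + 1 + 2 + 2 + 2 + 2 + 2 + 2 + 2 = 20
h = 20

20


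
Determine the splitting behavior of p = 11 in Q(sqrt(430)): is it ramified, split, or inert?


K = Q(sqrt(430)). Since d mod 4 = 2, disc(K) = 1720.
Check p | disc: 1720 mod 11 = 4.
p does not divide disc. Compute Legendre symbol (d/p):
1^((11-1)/2) mod 11 = 1
(d/p) = 1, so p splits: (p) = P*P' with e=1, f=1, g=2.
Therefore p is split.

split


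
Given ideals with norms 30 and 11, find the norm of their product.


N(IJ) = N(I) * N(J)
= 30 * 11
= 330

330


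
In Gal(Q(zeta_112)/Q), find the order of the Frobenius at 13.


The Frobenius at p in Gal(Q(zeta_n)/Q) = (Z/nZ)* is the class of p, so its order is ord_112(13), the smallest k >= 1 with 13^k = 1 mod 112.
n = 112 = 2^4 * 7, phi(112) = 48; the order divides phi(n).
Divisors of 48: 1, 2, 3, 4, 6, 8, 12, 16, 24, 48
Repeated squaring mod 112: 13^1 = 13, 13^2 = 57, 13^4 = 1, 13^8 = 1, 13^16 = 1, 13^32 = 1
Test divisors in increasing order:
  k=1: 13^1 = 13 mod 112
  k=2: 13^2 = 57 mod 112
  k=3: 13^3 = 57 * 13 = 69 mod 112
  k=4: 13^4 = 1 mod 112  <- first divisor giving 1
Order = 4

4


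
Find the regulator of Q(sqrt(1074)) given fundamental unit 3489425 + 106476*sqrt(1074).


epsilon = 3489425 + 106476*sqrt(1074)
= 6.9788e+06
R = ln(6.9788e+06)
= 15.7584

15.7584


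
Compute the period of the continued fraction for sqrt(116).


Run the CF algorithm for sqrt(116).
a_0 = floor(sqrt(116)) = 10; set m_0=0, q_0=1.
Recurrence: m' = q*a - m,  q' = (d - m'^2)/q,  a' = floor((a_0 + m')/q').
  step 1: m=10, q=16, a=1
  step 2: m=6, q=5, a=3
  step 3: m=9, q=7, a=2
  step 4: m=5, q=13, a=1
  step 5: m=8, q=4, a=4
  step 6: m=8, q=13, a=1
  step 7: m=5, q=7, a=2
  step 8: m=9, q=5, a=3
  step 9: m=6, q=16, a=1
  step 10: m=10, q=1, a=20
a_10 = 2*a_0 = 20, so the period closes here.
sqrt(116) = [10; 1, 3, 2, 1, 4, 1, 2, 3, 1, 20]
Period length = 10

10


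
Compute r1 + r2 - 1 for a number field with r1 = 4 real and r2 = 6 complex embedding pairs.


By Dirichlet's unit theorem:
rank = r1 + r2 - 1
= 4 + 6 - 1
= 9

9


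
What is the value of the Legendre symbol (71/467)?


p = 467 is prime, so compute (71/467) with the reciprocity algorithm (Jacobi-symbol steps: pull out 2s via (2/n), flip via reciprocity, reduce):
  reciprocity: (71/467) -> -(467/71)
  reduce: (41/71)
  reciprocity: (41/71) -> +(71/41)
  reduce: (30/41)
  pull out 2: (2/41) = +1  (since 41 mod 8 = 1)
  reciprocity: (15/41) -> +(41/15)
  reduce: (11/15)
  reciprocity: (11/15) -> -(15/11)
  reduce: (4/11)
  pull out 2: (2/11) = -1  (since 11 mod 8 = 3)
  pull out 2: (2/11) = -1  (since 11 mod 8 = 3)
  (1/11) = 1
Product of signs = 1
(71/467) = 1

1


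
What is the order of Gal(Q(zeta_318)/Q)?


|Gal(Q(zeta_318)/Q)| = phi(318)
= 104

104


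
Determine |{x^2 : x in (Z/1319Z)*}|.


For prime p, the number of non-zero quadratic residues is (p-1)/2.
= (1319-1)/2
= 659

659


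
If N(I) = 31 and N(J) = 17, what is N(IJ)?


N(IJ) = N(I) * N(J)
= 31 * 17
= 527

527


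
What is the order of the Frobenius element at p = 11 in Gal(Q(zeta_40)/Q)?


The Frobenius at p in Gal(Q(zeta_n)/Q) = (Z/nZ)* is the class of p, so its order is ord_40(11), the smallest k >= 1 with 11^k = 1 mod 40.
n = 40 = 2^3 * 5, phi(40) = 16; the order divides phi(n).
Divisors of 16: 1, 2, 4, 8, 16
Repeated squaring mod 40: 11^1 = 11, 11^2 = 1, 11^4 = 1, 11^8 = 1, 11^16 = 1
Test divisors in increasing order:
  k=1: 11^1 = 11 mod 40
  k=2: 11^2 = 1 mod 40  <- first divisor giving 1
Order = 2

2


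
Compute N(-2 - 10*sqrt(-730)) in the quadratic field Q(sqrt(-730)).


N(a + b*sqrt(d)) = a^2 - d*b^2
= (-2)^2 - (-730)*(-10)^2
= 4 + 73000
= 73004

73004


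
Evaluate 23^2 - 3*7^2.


x^2 - d*y^2
= 23^2 - 3*7^2
= 529 - 147
= 382

382


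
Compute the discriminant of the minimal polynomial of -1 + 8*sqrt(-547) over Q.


The element -1 + 8*sqrt(-547) has minimal polynomial:
x^2 + 2*x + 35009
Discriminant = (2)^2 - 4*(35009)
= 4 - 140036
= -140032

-140032


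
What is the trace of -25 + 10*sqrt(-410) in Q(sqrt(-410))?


Tr(a + b*sqrt(d)) = (a + b*sqrt(d)) + (a - b*sqrt(d)) = 2a
= 2 * (-25)
= -50

-50


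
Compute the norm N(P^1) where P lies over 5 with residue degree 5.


N(P^a) = p^(a*f)
= 5^(1*5)
= 5^5
= 3125

3125


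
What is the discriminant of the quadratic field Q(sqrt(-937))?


For K = Q(sqrt(d)) with d squarefree: disc(K) = d if d = 1 mod 4, and disc(K) = 4d if d = 2 or 3 mod 4.
Here d = -937, and d mod 4 = 3.
d = 3 mod 4, not 1 (O_K = Z[sqrt(d)]), so disc(K) = 4d = 4 * (-937) = -3748

-3748


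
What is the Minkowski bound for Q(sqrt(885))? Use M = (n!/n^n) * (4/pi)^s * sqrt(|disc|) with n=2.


d = 885, d mod 4 = 1, so disc(K) = d = 885; |disc(K)| = 885
Real quadratic field, so n = 2, s = r2 = 0, r1 = 2
M = (n!/n^n) * (4/pi)^s * sqrt(|disc(K)|) = (2!/2^2) * (4/pi)^0 * sqrt(885)
= 0.5 * 1.000000 * 29.748950
= 14.8745

14.8745


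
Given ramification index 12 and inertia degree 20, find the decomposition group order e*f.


|D_P| = e * f
= 12 * 20
= 240

240


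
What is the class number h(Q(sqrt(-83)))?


K = Q(sqrt(-83)). d mod 4 = 1, so D = disc(K) = d = -83
h(K) equals the number of primitive reduced positive-definite forms (a, b, c) = a*x^2 + b*x*y + c*y^2 with b^2 - 4ac = D,
where reduced means |b| <= a <= c, with b >= 0 whenever |b| = a or a = c, and primitive means gcd(a, b, c) = 1.
Reduced forces 3a^2 <= |D| = 83, so 1 <= a <= 5; b must have the parity of D, and c = (b^2 - D)/(4a) must be an integer >= a.
Enumerate a = 1..5, b in [-a, a]:
  a=1: (1, 1, 21)  [1]
  a=2: none
  a=3: (3, -1, 7), (3, 1, 7)  [2]
  a=4..5: none
Total reduced forms: 1 + 2 = 3
h = 3

3


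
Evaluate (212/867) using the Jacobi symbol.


Compute (212/867) via quadratic reciprocity:
  pull out 2: (2/867) = -1  (since 867 mod 8 = 3)
  pull out 2: (2/867) = -1  (since 867 mod 8 = 3)
  reciprocity: (53/867) -> +(867/53)
  reduce: (19/53)
  reciprocity: (19/53) -> +(53/19)
  reduce: (15/19)
  reciprocity: (15/19) -> -(19/15)
  reduce: (4/15)
  pull out 2: (2/15) = +1  (since 15 mod 8 = 7)
  pull out 2: (2/15) = +1  (since 15 mod 8 = 7)
  (1/15) = 1
Product of signs = -1

-1


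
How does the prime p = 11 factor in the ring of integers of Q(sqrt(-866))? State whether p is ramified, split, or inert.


K = Q(sqrt(-866)). Since d mod 4 = 2, disc(K) = -3464.
Check p | disc: -3464 mod 11 = 1.
p does not divide disc. Compute Legendre symbol (d/p):
3^((11-1)/2) mod 11 = 1
(d/p) = 1, so p splits: (p) = P*P' with e=1, f=1, g=2.
Therefore p is split.

split


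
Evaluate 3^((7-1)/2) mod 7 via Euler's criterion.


p = 7 is prime and the exponent is (p-1)/2 = 3, so by Euler's criterion 3^3 = (3/7) = +1 or -1 mod 7.
Compute by square-and-multiply:
  3 = 2 + 1 (binary 11)
  Repeated squaring mod 7: 3^1 = 3, 3^2 = 2
  3^3 = 3^2 * 3^1 = 2 * 3 mod 7
    2 * 3 = 6 = 6 mod 7
  3^3 = 6 mod 7
Result 6 = p - 1 = -1 mod 7: 3 is a quadratic non-residue mod 7. As a residue in [0, p-1] the value is 6.
3^3 mod 7 = 6

6


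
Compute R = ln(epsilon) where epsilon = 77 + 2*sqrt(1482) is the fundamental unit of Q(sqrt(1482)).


epsilon = 77 + 2*sqrt(1482)
= 153.9935
R = ln(153.9935)
= 5.0369

5.0369


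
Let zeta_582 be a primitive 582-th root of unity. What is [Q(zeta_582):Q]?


The degree equals Euler's totient phi(582).
582 = 2 * 3 * 97
phi(582) = 192

192


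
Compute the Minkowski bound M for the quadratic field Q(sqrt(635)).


d = 635, d mod 4 = 3, so disc(K) = 4d = 2540; |disc(K)| = 2540
Real quadratic field, so n = 2, s = r2 = 0, r1 = 2
M = (n!/n^n) * (4/pi)^s * sqrt(|disc(K)|) = (2!/2^2) * (4/pi)^0 * sqrt(2540)
= 0.5 * 1.000000 * 50.398413
= 25.1992

25.1992


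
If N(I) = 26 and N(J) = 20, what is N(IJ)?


N(IJ) = N(I) * N(J)
= 26 * 20
= 520

520


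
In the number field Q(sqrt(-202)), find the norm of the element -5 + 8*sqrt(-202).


N(a + b*sqrt(d)) = a^2 - d*b^2
= (-5)^2 - (-202)*(8)^2
= 25 + 12928
= 12953

12953


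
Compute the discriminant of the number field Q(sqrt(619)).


For K = Q(sqrt(d)) with d squarefree: disc(K) = d if d = 1 mod 4, and disc(K) = 4d if d = 2 or 3 mod 4.
Here d = 619, and d mod 4 = 3.
d = 3 mod 4, not 1 (O_K = Z[sqrt(d)]), so disc(K) = 4d = 4 * (619) = 2476

2476


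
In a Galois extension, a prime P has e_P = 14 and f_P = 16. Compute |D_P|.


|D_P| = e * f
= 14 * 16
= 224

224


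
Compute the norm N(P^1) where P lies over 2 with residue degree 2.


N(P^a) = p^(a*f)
= 2^(1*2)
= 2^2
= 4

4


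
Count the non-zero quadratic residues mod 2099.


For prime p, the number of non-zero quadratic residues is (p-1)/2.
= (2099-1)/2
= 1049

1049


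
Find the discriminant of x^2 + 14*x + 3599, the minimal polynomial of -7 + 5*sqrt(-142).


The element -7 + 5*sqrt(-142) has minimal polynomial:
x^2 + 14*x + 3599
Discriminant = (14)^2 - 4*(3599)
= 196 - 14396
= -14200

-14200


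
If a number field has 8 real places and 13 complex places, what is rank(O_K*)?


By Dirichlet's unit theorem:
rank = r1 + r2 - 1
= 8 + 13 - 1
= 20

20


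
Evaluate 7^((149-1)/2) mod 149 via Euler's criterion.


p = 149 is prime and the exponent is (p-1)/2 = 74, so by Euler's criterion 7^74 = (7/149) = +1 or -1 mod 149.
Compute by square-and-multiply:
  74 = 64 + 8 + 2 (binary 1001010)
  Repeated squaring mod 149: 7^1 = 7, 7^2 = 49, 7^4 = 17, 7^8 = 140, 7^16 = 81, 7^32 = 5, 7^64 = 25
  7^74 = 7^64 * 7^8 * 7^2 = 25 * 140 * 49 mod 149
    25 * 140 = 3500 = 73 mod 149
    73 * 49 = 3577 = 1 mod 149
  7^74 = 1 mod 149
Result 1: 7 is a quadratic residue mod 149.
7^74 mod 149 = 1

1


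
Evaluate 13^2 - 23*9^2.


x^2 - d*y^2
= 13^2 - 23*9^2
= 169 - 1863
= -1694

-1694


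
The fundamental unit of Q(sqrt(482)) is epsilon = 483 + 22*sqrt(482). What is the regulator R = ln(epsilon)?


epsilon = 483 + 22*sqrt(482)
= 965.9990
R = ln(965.9990)
= 6.8732

6.8732


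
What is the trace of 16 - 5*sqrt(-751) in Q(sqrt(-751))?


Tr(a + b*sqrt(d)) = (a + b*sqrt(d)) + (a - b*sqrt(d)) = 2a
= 2 * (16)
= 32

32


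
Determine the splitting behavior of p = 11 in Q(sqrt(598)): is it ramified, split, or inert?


K = Q(sqrt(598)). Since d mod 4 = 2, disc(K) = 2392.
Check p | disc: 2392 mod 11 = 5.
p does not divide disc. Compute Legendre symbol (d/p):
4^((11-1)/2) mod 11 = 1
(d/p) = 1, so p splits: (p) = P*P' with e=1, f=1, g=2.
Therefore p is split.

split


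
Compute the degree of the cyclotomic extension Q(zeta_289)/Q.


The degree equals Euler's totient phi(289).
289 = 17^2
phi(289) = 272

272


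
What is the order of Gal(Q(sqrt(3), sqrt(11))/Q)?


The 2 square roots of distinct primes are multiplicatively independent over Q,
so [K:Q] = 2^2 and Gal(K/Q) is isomorphic to (Z/2Z)^2.
|Gal| = 2^2 = 4

4


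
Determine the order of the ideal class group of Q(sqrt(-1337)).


K = Q(sqrt(-1337)). d mod 4 = 3, so D = disc(K) = 4d = -5348
h(K) equals the number of primitive reduced positive-definite forms (a, b, c) = a*x^2 + b*x*y + c*y^2 with b^2 - 4ac = D,
where reduced means |b| <= a <= c, with b >= 0 whenever |b| = a or a = c, and primitive means gcd(a, b, c) = 1.
Reduced forces 3a^2 <= |D| = 5348, so 1 <= a <= 42; b must have the parity of D, and c = (b^2 - D)/(4a) must be an integer >= a.
Enumerate a = 1..42, b in [-a, a]:
  a=1: (1, 0, 1337)  [1]
  a=2: (2, 2, 669)  [1]
  a=3: (3, -2, 446), (3, 2, 446)  [2]
  a=4..5: none
  a=6: (6, -2, 223), (6, 2, 223)  [2]
  a=7: (7, 0, 191)  [1]
  a=8: none
  a=9: (9, -4, 149), (9, 4, 149)  [2]
  a=10: none
  a=11: (11, -8, 123), (11, 8, 123)  [2]
  a=12..13: none
  a=14: (14, 14, 99)  [1]
  a=15..17: none
  a=18: (18, -14, 77), (18, 14, 77)  [2]
  a=19..20: none
  a=21: (21, -14, 66), (21, 14, 66)  [2]
  a=22: (22, -14, 63), (22, 14, 63)  [2]
  a=23..26: none
  a=27: (27, -22, 54), (27, 22, 54)  [2]
  a=28..32: none
  a=33: (33, -14, 42), (33, -8, 41), (33, 8, 41), (33, 14, 42)  [4]
  a=34..42: none
Total reduced forms: 1 + 1 + 2 + 2 + 1 + 2 + 2 + 1 + 2 + 2 + 2 + 2 + 4 = 24
h = 24

24


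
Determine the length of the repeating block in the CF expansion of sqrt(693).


Run the CF algorithm for sqrt(693).
a_0 = floor(sqrt(693)) = 26; set m_0=0, q_0=1.
Recurrence: m' = q*a - m,  q' = (d - m'^2)/q,  a' = floor((a_0 + m')/q').
  step 1: m=26, q=17, a=3
  step 2: m=25, q=4, a=12
  step 3: m=23, q=41, a=1
  step 4: m=18, q=9, a=4
  step 5: m=18, q=41, a=1
  step 6: m=23, q=4, a=12
  step 7: m=25, q=17, a=3
  step 8: m=26, q=1, a=52
a_8 = 2*a_0 = 52, so the period closes here.
sqrt(693) = [26; 3, 12, 1, 4, 1, 12, 3, 52]
Period length = 8

8


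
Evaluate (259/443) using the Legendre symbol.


p = 443 is prime, so compute (259/443) with the reciprocity algorithm (Jacobi-symbol steps: pull out 2s via (2/n), flip via reciprocity, reduce):
  reciprocity: (259/443) -> -(443/259)
  reduce: (184/259)
  pull out 2: (2/259) = -1  (since 259 mod 8 = 3)
  pull out 2: (2/259) = -1  (since 259 mod 8 = 3)
  pull out 2: (2/259) = -1  (since 259 mod 8 = 3)
  reciprocity: (23/259) -> -(259/23)
  reduce: (6/23)
  pull out 2: (2/23) = +1  (since 23 mod 8 = 7)
  reciprocity: (3/23) -> -(23/3)
  reduce: (2/3)
  pull out 2: (2/3) = -1  (since 3 mod 8 = 3)
  (1/3) = 1
Product of signs = -1
(259/443) = -1

-1


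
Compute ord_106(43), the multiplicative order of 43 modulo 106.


We want ord_106(43), the smallest k >= 1 with 43^k = 1 mod 106.
n = 106 = 2 * 53, phi(106) = 52; the order divides phi(n).
Divisors of 52: 1, 2, 4, 13, 26, 52
Repeated squaring mod 106: 43^1 = 43, 43^2 = 47, 43^4 = 89, 43^8 = 77, 43^16 = 99, 43^32 = 49
Test divisors in increasing order:
  k=1: 43^1 = 43 mod 106
  k=2: 43^2 = 47 mod 106
  k=4: 43^4 = 89 mod 106
  k=13: 43^13 = 77 * 89 * 43 = 105 mod 106
  k=26: 43^26 = 99 * 77 * 47 = 1 mod 106  <- first divisor giving 1
Order = 26

26


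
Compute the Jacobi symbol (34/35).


Compute (34/35) via quadratic reciprocity:
  pull out 2: (2/35) = -1  (since 35 mod 8 = 3)
  reciprocity: (17/35) -> +(35/17)
  reduce: (1/17)
  (1/17) = 1
Product of signs = -1

-1


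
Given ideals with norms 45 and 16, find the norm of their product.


N(IJ) = N(I) * N(J)
= 45 * 16
= 720

720


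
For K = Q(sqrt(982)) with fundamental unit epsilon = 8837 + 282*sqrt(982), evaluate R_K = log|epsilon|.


epsilon = 8837 + 282*sqrt(982)
= 17673.9999
R = ln(17673.9999)
= 9.7798

9.7798


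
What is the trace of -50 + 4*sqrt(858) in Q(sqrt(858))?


Tr(a + b*sqrt(d)) = (a + b*sqrt(d)) + (a - b*sqrt(d)) = 2a
= 2 * (-50)
= -100

-100


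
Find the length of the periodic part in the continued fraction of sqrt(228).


Run the CF algorithm for sqrt(228).
a_0 = floor(sqrt(228)) = 15; set m_0=0, q_0=1.
Recurrence: m' = q*a - m,  q' = (d - m'^2)/q,  a' = floor((a_0 + m')/q').
  step 1: m=15, q=3, a=10
  step 2: m=15, q=1, a=30
a_2 = 2*a_0 = 30, so the period closes here.
sqrt(228) = [15; 10, 30]
Period length = 2

2


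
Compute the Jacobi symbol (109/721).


Compute (109/721) via quadratic reciprocity:
  reciprocity: (109/721) -> +(721/109)
  reduce: (67/109)
  reciprocity: (67/109) -> +(109/67)
  reduce: (42/67)
  pull out 2: (2/67) = -1  (since 67 mod 8 = 3)
  reciprocity: (21/67) -> +(67/21)
  reduce: (4/21)
  pull out 2: (2/21) = -1  (since 21 mod 8 = 5)
  pull out 2: (2/21) = -1  (since 21 mod 8 = 5)
  (1/21) = 1
Product of signs = -1

-1


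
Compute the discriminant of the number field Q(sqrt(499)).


For K = Q(sqrt(d)) with d squarefree: disc(K) = d if d = 1 mod 4, and disc(K) = 4d if d = 2 or 3 mod 4.
Here d = 499, and d mod 4 = 3.
d = 3 mod 4, not 1 (O_K = Z[sqrt(d)]), so disc(K) = 4d = 4 * (499) = 1996

1996


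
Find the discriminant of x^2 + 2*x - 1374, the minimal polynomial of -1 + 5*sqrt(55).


The element -1 + 5*sqrt(55) has minimal polynomial:
x^2 + 2*x - 1374
Discriminant = (2)^2 - 4*(-1374)
= 4 + 5496
= 5500

5500


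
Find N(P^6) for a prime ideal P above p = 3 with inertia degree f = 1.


N(P^a) = p^(a*f)
= 3^(6*1)
= 3^6
= 729

729


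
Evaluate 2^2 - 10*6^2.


x^2 - d*y^2
= 2^2 - 10*6^2
= 4 - 360
= -356

-356


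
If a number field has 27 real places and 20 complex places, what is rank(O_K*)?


By Dirichlet's unit theorem:
rank = r1 + r2 - 1
= 27 + 20 - 1
= 46

46


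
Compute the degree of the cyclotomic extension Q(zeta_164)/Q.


The degree equals Euler's totient phi(164).
164 = 2^2 * 41
phi(164) = 80

80


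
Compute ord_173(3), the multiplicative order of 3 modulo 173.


We want ord_173(3), the smallest k >= 1 with 3^k = 1 mod 173.
n = 173 = 173, phi(173) = 172; the order divides phi(n).
Divisors of 172: 1, 2, 4, 43, 86, 172
Repeated squaring mod 173: 3^1 = 3, 3^2 = 9, 3^4 = 81, 3^8 = 160, 3^16 = 169, 3^32 = 16, 3^64 = 83, 3^128 = 142
Test divisors in increasing order:
  k=1: 3^1 = 3 mod 173
  k=2: 3^2 = 9 mod 173
  k=4: 3^4 = 81 mod 173
  k=43: 3^43 = 16 * 160 * 9 * 3 = 93 mod 173
  k=86: 3^86 = 83 * 169 * 81 * 9 = 172 mod 173
  k=172: 3^172 = 142 * 16 * 160 * 81 = 1 mod 173  <- first divisor giving 1
Order = 172

172


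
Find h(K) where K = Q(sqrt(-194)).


K = Q(sqrt(-194)). d mod 4 = 2, so D = disc(K) = 4d = -776
h(K) equals the number of primitive reduced positive-definite forms (a, b, c) = a*x^2 + b*x*y + c*y^2 with b^2 - 4ac = D,
where reduced means |b| <= a <= c, with b >= 0 whenever |b| = a or a = c, and primitive means gcd(a, b, c) = 1.
Reduced forces 3a^2 <= |D| = 776, so 1 <= a <= 16; b must have the parity of D, and c = (b^2 - D)/(4a) must be an integer >= a.
Enumerate a = 1..16, b in [-a, a]:
  a=1: (1, 0, 194)  [1]
  a=2: (2, 0, 97)  [1]
  a=3: (3, -2, 65), (3, 2, 65)  [2]
  a=4: none
  a=5: (5, -2, 39), (5, 2, 39)  [2]
  a=6: (6, -4, 33), (6, 4, 33)  [2]
  a=7: (7, -6, 29), (7, 6, 29)  [2]
  a=8: none
  a=9: (9, -4, 22), (9, 4, 22)  [2]
  a=10: (10, -8, 21), (10, 8, 21)  [2]
  a=11: (11, -4, 18), (11, 4, 18)  [2]
  a=12: none
  a=13: (13, -2, 15), (13, 2, 15)  [2]
  a=14: (14, -8, 15), (14, 8, 15)  [2]
  a=15..16: none
Total reduced forms: 1 + 1 + 2 + 2 + 2 + 2 + 2 + 2 + 2 + 2 + 2 = 20
h = 20

20


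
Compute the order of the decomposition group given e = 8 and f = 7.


|D_P| = e * f
= 8 * 7
= 56

56


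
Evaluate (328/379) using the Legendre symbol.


p = 379 is prime, so compute (328/379) with the reciprocity algorithm (Jacobi-symbol steps: pull out 2s via (2/n), flip via reciprocity, reduce):
  pull out 2: (2/379) = -1  (since 379 mod 8 = 3)
  pull out 2: (2/379) = -1  (since 379 mod 8 = 3)
  pull out 2: (2/379) = -1  (since 379 mod 8 = 3)
  reciprocity: (41/379) -> +(379/41)
  reduce: (10/41)
  pull out 2: (2/41) = +1  (since 41 mod 8 = 1)
  reciprocity: (5/41) -> +(41/5)
  reduce: (1/5)
  (1/5) = 1
Product of signs = -1
(328/379) = -1

-1


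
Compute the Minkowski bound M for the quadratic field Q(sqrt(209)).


d = 209, d mod 4 = 1, so disc(K) = d = 209; |disc(K)| = 209
Real quadratic field, so n = 2, s = r2 = 0, r1 = 2
M = (n!/n^n) * (4/pi)^s * sqrt(|disc(K)|) = (2!/2^2) * (4/pi)^0 * sqrt(209)
= 0.5 * 1.000000 * 14.456832
= 7.2284

7.2284


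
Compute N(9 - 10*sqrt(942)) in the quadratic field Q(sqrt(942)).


N(a + b*sqrt(d)) = a^2 - d*b^2
= (9)^2 - (942)*(-10)^2
= 81 - 94200
= -94119

-94119


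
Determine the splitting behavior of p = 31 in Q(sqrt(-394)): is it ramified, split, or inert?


K = Q(sqrt(-394)). Since d mod 4 = 2, disc(K) = -1576.
Check p | disc: -1576 mod 31 = 5.
p does not divide disc. Compute Legendre symbol (d/p):
9^((31-1)/2) mod 31 = 1
(d/p) = 1, so p splits: (p) = P*P' with e=1, f=1, g=2.
Therefore p is split.

split


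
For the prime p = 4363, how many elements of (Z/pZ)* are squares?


For prime p, the number of non-zero quadratic residues is (p-1)/2.
= (4363-1)/2
= 2181

2181


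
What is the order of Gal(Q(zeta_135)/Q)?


|Gal(Q(zeta_135)/Q)| = phi(135)
= 72

72


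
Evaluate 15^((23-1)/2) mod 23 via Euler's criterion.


p = 23 is prime and the exponent is (p-1)/2 = 11, so by Euler's criterion 15^11 = (15/23) = +1 or -1 mod 23.
Compute by square-and-multiply:
  11 = 8 + 2 + 1 (binary 1011)
  Repeated squaring mod 23: 15^1 = 15, 15^2 = 18, 15^4 = 2, 15^8 = 4
  15^11 = 15^8 * 15^2 * 15^1 = 4 * 18 * 15 mod 23
    4 * 18 = 72 = 3 mod 23
    3 * 15 = 45 = 22 mod 23
  15^11 = 22 mod 23
Result 22 = p - 1 = -1 mod 23: 15 is a quadratic non-residue mod 23. As a residue in [0, p-1] the value is 22.
15^11 mod 23 = 22

22


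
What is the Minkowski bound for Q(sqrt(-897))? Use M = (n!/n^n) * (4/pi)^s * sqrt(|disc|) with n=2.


d = -897, d mod 4 = 3, so disc(K) = 4d = -3588; |disc(K)| = 3588
Imaginary quadratic field, so n = 2, s = r2 = 1, r1 = 0
M = (n!/n^n) * (4/pi)^s * sqrt(|disc(K)|) = (2!/2^2) * (4/pi)^1 * sqrt(3588)
= 0.5 * 1.273240 * 59.899917
= 38.1335

38.1335


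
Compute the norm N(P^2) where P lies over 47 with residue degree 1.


N(P^a) = p^(a*f)
= 47^(2*1)
= 47^2
= 2209

2209


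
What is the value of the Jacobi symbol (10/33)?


Compute (10/33) via quadratic reciprocity:
  pull out 2: (2/33) = +1  (since 33 mod 8 = 1)
  reciprocity: (5/33) -> +(33/5)
  reduce: (3/5)
  reciprocity: (3/5) -> +(5/3)
  reduce: (2/3)
  pull out 2: (2/3) = -1  (since 3 mod 8 = 3)
  (1/3) = 1
Product of signs = -1

-1


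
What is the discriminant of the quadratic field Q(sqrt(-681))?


For K = Q(sqrt(d)) with d squarefree: disc(K) = d if d = 1 mod 4, and disc(K) = 4d if d = 2 or 3 mod 4.
Here d = -681, and d mod 4 = 3.
d = 3 mod 4, not 1 (O_K = Z[sqrt(d)]), so disc(K) = 4d = 4 * (-681) = -2724

-2724


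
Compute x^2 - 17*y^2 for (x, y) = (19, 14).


x^2 - d*y^2
= 19^2 - 17*14^2
= 361 - 3332
= -2971

-2971


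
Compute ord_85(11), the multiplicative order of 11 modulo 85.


We want ord_85(11), the smallest k >= 1 with 11^k = 1 mod 85.
n = 85 = 5 * 17, phi(85) = 64; the order divides phi(n).
Divisors of 64: 1, 2, 4, 8, 16, 32, 64
Repeated squaring mod 85: 11^1 = 11, 11^2 = 36, 11^4 = 21, 11^8 = 16, 11^16 = 1, 11^32 = 1, 11^64 = 1
Test divisors in increasing order:
  k=1: 11^1 = 11 mod 85
  k=2: 11^2 = 36 mod 85
  k=4: 11^4 = 21 mod 85
  k=8: 11^8 = 16 mod 85
  k=16: 11^16 = 1 mod 85  <- first divisor giving 1
Order = 16

16


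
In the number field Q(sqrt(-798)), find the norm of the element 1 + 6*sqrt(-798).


N(a + b*sqrt(d)) = a^2 - d*b^2
= (1)^2 - (-798)*(6)^2
= 1 + 28728
= 28729

28729


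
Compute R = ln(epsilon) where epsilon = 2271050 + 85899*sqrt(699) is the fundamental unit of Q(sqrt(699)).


epsilon = 2271050 + 85899*sqrt(699)
= 4.5421e+06
R = ln(4.5421e+06)
= 15.3289

15.3289


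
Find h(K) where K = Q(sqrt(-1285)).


K = Q(sqrt(-1285)). d mod 4 = 3, so D = disc(K) = 4d = -5140
h(K) equals the number of primitive reduced positive-definite forms (a, b, c) = a*x^2 + b*x*y + c*y^2 with b^2 - 4ac = D,
where reduced means |b| <= a <= c, with b >= 0 whenever |b| = a or a = c, and primitive means gcd(a, b, c) = 1.
Reduced forces 3a^2 <= |D| = 5140, so 1 <= a <= 41; b must have the parity of D, and c = (b^2 - D)/(4a) must be an integer >= a.
Enumerate a = 1..41, b in [-a, a]:
  a=1: (1, 0, 1285)  [1]
  a=2: (2, 2, 643)  [1]
  a=3..4: none
  a=5: (5, 0, 257)  [1]
  a=6..9: none
  a=10: (10, 10, 131)  [1]
  a=11..18: none
  a=19: (19, -16, 71), (19, 16, 71)  [2]
  a=20..22: none
  a=23: (23, -14, 58), (23, 14, 58)  [2]
  a=24..28: none
  a=29: (29, -14, 46), (29, 14, 46)  [2]
  a=30..36: none
  a=37: (37, -22, 38), (37, 22, 38)  [2]
  a=38..41: none
Total reduced forms: 1 + 1 + 1 + 1 + 2 + 2 + 2 + 2 = 12
h = 12

12


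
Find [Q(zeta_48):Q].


The degree equals Euler's totient phi(48).
48 = 2^4 * 3
phi(48) = 16

16


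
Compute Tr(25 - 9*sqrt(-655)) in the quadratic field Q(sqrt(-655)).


Tr(a + b*sqrt(d)) = (a + b*sqrt(d)) + (a - b*sqrt(d)) = 2a
= 2 * (25)
= 50

50


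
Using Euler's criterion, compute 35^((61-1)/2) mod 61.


p = 61 is prime and the exponent is (p-1)/2 = 30, so by Euler's criterion 35^30 = (35/61) = +1 or -1 mod 61.
Compute by square-and-multiply:
  30 = 16 + 8 + 4 + 2 (binary 11110)
  Repeated squaring mod 61: 35^1 = 35, 35^2 = 5, 35^4 = 25, 35^8 = 15, 35^16 = 42
  35^30 = 35^16 * 35^8 * 35^4 * 35^2 = 42 * 15 * 25 * 5 mod 61
    42 * 15 = 630 = 20 mod 61
    20 * 25 = 500 = 12 mod 61
    12 * 5 = 60 = 60 mod 61
  35^30 = 60 mod 61
Result 60 = p - 1 = -1 mod 61: 35 is a quadratic non-residue mod 61. As a residue in [0, p-1] the value is 60.
35^30 mod 61 = 60

60


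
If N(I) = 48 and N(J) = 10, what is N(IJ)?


N(IJ) = N(I) * N(J)
= 48 * 10
= 480

480


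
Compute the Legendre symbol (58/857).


p = 857 is prime, so compute (58/857) with the reciprocity algorithm (Jacobi-symbol steps: pull out 2s via (2/n), flip via reciprocity, reduce):
  pull out 2: (2/857) = +1  (since 857 mod 8 = 1)
  reciprocity: (29/857) -> +(857/29)
  reduce: (16/29)
  pull out 2: (2/29) = -1  (since 29 mod 8 = 5)
  pull out 2: (2/29) = -1  (since 29 mod 8 = 5)
  pull out 2: (2/29) = -1  (since 29 mod 8 = 5)
  pull out 2: (2/29) = -1  (since 29 mod 8 = 5)
  (1/29) = 1
Product of signs = 1
(58/857) = 1

1


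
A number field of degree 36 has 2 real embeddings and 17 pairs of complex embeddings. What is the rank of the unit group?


By Dirichlet's unit theorem:
rank = r1 + r2 - 1
= 2 + 17 - 1
= 18

18
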